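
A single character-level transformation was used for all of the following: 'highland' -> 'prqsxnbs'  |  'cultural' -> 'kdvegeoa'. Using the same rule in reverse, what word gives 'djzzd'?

In highland: h→p is +8, i→r is +9, g→q is +10, h→s is +11 — the shift increases by 1 each position. Each letter shifts forward by (position + 8), i.e. 8, 9, 10, … — the shift grows by one for each successive letter.
Decoding djzzd: d−8=v, j−9=a, z−10=p, z−11=o, d−12=r.

vapor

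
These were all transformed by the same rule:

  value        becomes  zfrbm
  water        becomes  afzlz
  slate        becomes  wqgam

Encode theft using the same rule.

In value: v→z is +4, a→f is +5, l→r is +6, u→b is +7 — the shift increases by 1 each position. Letter i (0-indexed) is shifted by i+4, so successive shifts are 4, 5, 6, ….
For theft: t+4=x, h+5=m, e+6=k, f+7=m, t+8=b.

xmkmb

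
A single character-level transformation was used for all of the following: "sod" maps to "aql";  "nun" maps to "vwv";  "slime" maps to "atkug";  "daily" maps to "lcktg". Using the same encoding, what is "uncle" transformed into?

wvktg

The shift depends on letter class: consonant s→a is +8, but vowel o→q is +2. Vowels shift forward by 2 and consonants shift forward by 8.
Applying it to uncle: u(vowel)+2=w, n(cons)+8=v, c(cons)+8=k, l(cons)+8=t, e(vowel)+2=g.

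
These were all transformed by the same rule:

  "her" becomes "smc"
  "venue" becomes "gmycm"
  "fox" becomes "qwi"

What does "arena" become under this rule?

The shift depends on letter class: consonant h→s is +11, but vowel e→m is +8. Two shifts are in play — +8 for a/e/i/o/u, +11 for every other letter.
Applying it to arena: a(vowel)+8=i, r(cons)+11=c, e(vowel)+8=m, n(cons)+11=y, a(vowel)+8=i.

icmyi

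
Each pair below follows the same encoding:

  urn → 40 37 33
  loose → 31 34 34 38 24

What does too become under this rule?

u is letter #21 and maps to 40: an offset of 19. The number is (letter's place in the alphabet, a=1) + 19.
Applying it to too: t=20→39, o=15→34, o=15→34.

39 34 34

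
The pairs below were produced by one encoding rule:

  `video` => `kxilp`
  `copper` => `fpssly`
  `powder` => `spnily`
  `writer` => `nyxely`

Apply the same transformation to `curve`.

v(21)→k(10) and i(8)→x(23) fit y≡3x+25 (mod 26); the inverse of 3 mod 26 is 9. This is an affine cipher: with a=0,…,z=25, each position x becomes (3x+25) mod 26.
On curve: c(2)→3·2+25≡5=f; u(20)→3·20+25≡7=h; r(17)→3·17+25≡24=y; v(21)→3·21+25≡10=k; e(4)→3·4+25≡11=l (all mod 26).

fhykl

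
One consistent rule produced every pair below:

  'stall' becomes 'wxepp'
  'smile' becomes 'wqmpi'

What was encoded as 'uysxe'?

quota

Compare letters: s→w is +4, t→x is +4, a→e is +4 — a constant shift. Every letter moves 4 places later in the alphabet, wrapping around z→a.
Undoing it on uysxe: u−4=q, y−4=u, s−4=o, x−4=t, e−4=a.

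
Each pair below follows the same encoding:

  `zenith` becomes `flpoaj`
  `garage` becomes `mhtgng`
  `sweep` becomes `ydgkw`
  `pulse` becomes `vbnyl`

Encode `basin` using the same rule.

Shifts by position in zenith: pos 0: z→f (+6), pos 1: e→l (+7), pos 2: n→p (+2), pos 3: i→o (+6), pos 4: t→a (+7), pos 5: h→j (+2) — repeating every 3. It's a Vigenère-style cipher with numeric key [6,7,2]: position i shifts by key[i mod 3].
Applying it to basin: b+6=h, a+7=h, s+2=u, i+6=o, n+7=u.

hhuou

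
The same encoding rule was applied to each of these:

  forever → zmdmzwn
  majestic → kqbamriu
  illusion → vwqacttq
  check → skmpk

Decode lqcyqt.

The output letters match the input read backwards, each shifted +8: forever reversed is reverof. Two steps: reverse the string, then apply a Caesar shift of +8.
Undoing it on lqcyqt: shift back: l−8=d, q−8=i, c−8=u, y−8=q, q−8=i, t−8=l → diuqil; then reverse → liquid.

liquid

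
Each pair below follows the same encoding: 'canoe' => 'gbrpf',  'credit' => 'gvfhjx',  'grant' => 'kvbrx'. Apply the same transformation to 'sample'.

wbqtpf

Vowels shift forward by 1 and consonants shift forward by 4.
On sample: s(cons)+4=w, a(vowel)+1=b, m(cons)+4=q, p(cons)+4=t, l(cons)+4=p, e(vowel)+1=f.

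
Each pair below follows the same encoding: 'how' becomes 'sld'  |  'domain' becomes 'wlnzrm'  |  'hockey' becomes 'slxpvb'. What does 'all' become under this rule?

Letters are reflected about the middle of the alphabet (position → 25−position): Atbash.
Applying it to all: a↔z, l↔o, l↔o.

zoo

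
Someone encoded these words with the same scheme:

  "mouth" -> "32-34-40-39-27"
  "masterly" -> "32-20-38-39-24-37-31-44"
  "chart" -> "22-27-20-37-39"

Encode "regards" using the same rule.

37-24-26-20-37-23-38

Letters become their 1-based position plus 19 (so a→20, b→21, …).
Applying it to regards: r=18→37, e=5→24, g=7→26, a=1→20, r=18→37, d=4→23, s=19→38.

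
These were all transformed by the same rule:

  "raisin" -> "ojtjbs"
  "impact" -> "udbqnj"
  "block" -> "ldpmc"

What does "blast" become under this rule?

The output letters match the input read backwards, each shifted +1: raisin reversed is nisiar. The word is reversed, then every letter is shifted forward by 1.
On blast: reverse → tsalb; then shift: t+1=u, s+1=t, a+1=b, l+1=m, b+1=c.

utbmc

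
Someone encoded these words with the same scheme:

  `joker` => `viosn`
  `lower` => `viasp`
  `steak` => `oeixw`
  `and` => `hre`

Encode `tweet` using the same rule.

xiiax

The output letters match the input read backwards, each shifted +4: joker reversed is rekoj. The word is reversed, then every letter is shifted forward by 4.
Applying it to tweet: reverse → teewt; then shift: t+4=x, e+4=i, e+4=i, w+4=a, t+4=x.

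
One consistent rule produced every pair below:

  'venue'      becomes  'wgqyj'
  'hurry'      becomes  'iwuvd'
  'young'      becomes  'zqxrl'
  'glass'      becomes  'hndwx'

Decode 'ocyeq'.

In venue: v→w is +1, e→g is +2, n→q is +3, u→y is +4 — the shift increases by 1 each position. The shift increases by 1 at each position, starting from +1: 1, 2, 3, ….
Decoding ocyeq: o−1=n, c−2=a, y−3=v, e−4=a, q−5=l.

naval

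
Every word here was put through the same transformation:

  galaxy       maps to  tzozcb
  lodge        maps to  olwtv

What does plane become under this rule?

kozmv

Each letter is replaced by its mirror in the alphabet: a↔z, b↔y, c↔x, and so on (the Atbash cipher).
Applying it to plane: p↔k, l↔o, a↔z, n↔m, e↔v.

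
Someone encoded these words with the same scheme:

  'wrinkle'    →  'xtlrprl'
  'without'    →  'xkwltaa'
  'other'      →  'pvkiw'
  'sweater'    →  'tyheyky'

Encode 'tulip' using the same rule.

uwomu

In wrinkle: w→x is +1, r→t is +2, i→l is +3, n→r is +4 — the shift increases by 1 each position. The shift increases by 1 at each position, starting from +1: 1, 2, 3, ….
Applying it to tulip: t+1=u, u+2=w, l+3=o, i+4=m, p+5=u.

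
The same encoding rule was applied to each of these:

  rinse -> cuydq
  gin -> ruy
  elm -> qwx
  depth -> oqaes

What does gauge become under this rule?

rmgrq

The shift depends on letter class: consonant r→c is +11, but vowel i→u is +12. Vowels shift forward by 12 and consonants shift forward by 11.
For gauge: g(cons)+11=r, a(vowel)+12=m, u(vowel)+12=g, g(cons)+11=r, e(vowel)+12=q.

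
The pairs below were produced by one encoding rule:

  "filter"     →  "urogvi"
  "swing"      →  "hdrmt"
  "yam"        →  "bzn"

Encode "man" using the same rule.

nzm

Each pair mirrors across the alphabet (f↔u, i↔r, l↔o): positions sum to 25. Letters are reflected about the middle of the alphabet (position → 25−position): Atbash.
For man: m↔n, a↔z, n↔m.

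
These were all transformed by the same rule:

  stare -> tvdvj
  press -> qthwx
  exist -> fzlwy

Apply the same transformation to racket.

scfojz

Letter i (0-indexed) is shifted by i+1, so successive shifts are 1, 2, 3, ….
Applying it to racket: r+1=s, a+2=c, c+3=f, k+4=o, e+5=j, t+6=z.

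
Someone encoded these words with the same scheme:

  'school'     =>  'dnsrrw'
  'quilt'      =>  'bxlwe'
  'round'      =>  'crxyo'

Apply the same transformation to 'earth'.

hdces

The rule splits by letter class: vowels +3, consonants +11.
For earth: e(vowel)+3=h, a(vowel)+3=d, r(cons)+11=c, t(cons)+11=e, h(cons)+11=s.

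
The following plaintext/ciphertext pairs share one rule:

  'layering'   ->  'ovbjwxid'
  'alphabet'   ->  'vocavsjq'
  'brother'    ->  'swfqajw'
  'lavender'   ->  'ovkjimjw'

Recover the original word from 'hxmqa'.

width

l(11)→o(14) and a(0)→v(21) fit y≡23x+21 (mod 26); the inverse of 23 mod 26 is 17. This is an affine cipher: with a=0,…,z=25, each position x becomes (23x+21) mod 26.
Reversing it on hxmqa: h(7)→17·(7−21)≡22=w; x(23)→17·(23−21)≡8=i; m(12)→17·(12−21)≡3=d; q(16)→17·(16−21)≡19=t; a(0)→17·(0−21)≡7=h (all mod 26).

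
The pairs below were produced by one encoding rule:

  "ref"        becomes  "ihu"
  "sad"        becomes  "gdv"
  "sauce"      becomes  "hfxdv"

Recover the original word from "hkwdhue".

The output letters match the input read backwards, each shifted +3: ref reversed is fer. Two steps: reverse the string, then apply a Caesar shift of +3.
Decoding hkwdhue: shift back: h−3=e, k−3=h, w−3=t, d−3=a, h−3=e, u−3=r, e−3=b → ehtaerb; then reverse → breathe.

breathe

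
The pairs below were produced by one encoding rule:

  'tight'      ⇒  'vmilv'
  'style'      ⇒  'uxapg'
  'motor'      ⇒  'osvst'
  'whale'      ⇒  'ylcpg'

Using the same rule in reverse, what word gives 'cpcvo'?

alarm

Shifts by position in tight: pos 0: t→v (+2), pos 1: i→m (+4), pos 2: g→i (+2), pos 3: h→l (+4) — repeating every 2. It's a Vigenère-style cipher with numeric key [2,4]: position i shifts by key[i mod 2].
Decoding cpcvo: c−2=a, p−4=l, c−2=a, v−4=r, o−2=m.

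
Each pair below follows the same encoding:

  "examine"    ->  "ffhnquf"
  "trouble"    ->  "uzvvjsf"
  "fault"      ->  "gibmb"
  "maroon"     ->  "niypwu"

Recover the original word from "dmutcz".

census

Shifts by position in examine: pos 0: e→f (+1), pos 1: x→f (+8), pos 2: a→h (+7), pos 3: m→n (+1), pos 4: i→q (+8), pos 5: n→u (+7) — repeating every 3. A repeating key of period 3 is used — shifts +1, +8, +7 over and over.
Reversing it on dmutcz: d−1=c, m−8=e, u−7=n, t−1=s, c−8=u, z−7=s.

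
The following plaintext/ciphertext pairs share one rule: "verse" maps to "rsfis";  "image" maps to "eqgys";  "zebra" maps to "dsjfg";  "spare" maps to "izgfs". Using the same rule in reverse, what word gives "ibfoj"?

shrub

v(21)→r(17) and e(4)→s(18) fit y≡3x+6 (mod 26); the inverse of 3 mod 26 is 9. Treating letters as 0–25, the rule is x ↦ 3x + 6 (mod 26).
Decoding ibfoj: i(8)→9·(8−6)≡18=s; b(1)→9·(1−6)≡7=h; f(5)→9·(5−6)≡17=r; o(14)→9·(14−6)≡20=u; j(9)→9·(9−6)≡1=b (all mod 26).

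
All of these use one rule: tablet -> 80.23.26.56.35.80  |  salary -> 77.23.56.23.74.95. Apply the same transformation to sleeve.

t(#20)→80 and a(#1)→23: differences scale by 3, so n = 3·pos + 20. Each letter becomes 3×(its alphabet position, a=1..z=26) + 20.
Applying it to sleeve: s=19→77, l=12→56, e=5→35, e=5→35, v=22→86, e=5→35.

77.56.35.35.86.35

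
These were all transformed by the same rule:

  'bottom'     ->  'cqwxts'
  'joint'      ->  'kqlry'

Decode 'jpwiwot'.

interim

In bottom: b→c is +1, o→q is +2, t→w is +3, t→x is +4 — the shift increases by 1 each position. Letter i (0-indexed) is shifted by i+1, so successive shifts are 1, 2, 3, ….
Undoing it on jpwiwot: j−1=i, p−2=n, w−3=t, i−4=e, w−5=r, o−6=i, t−7=m.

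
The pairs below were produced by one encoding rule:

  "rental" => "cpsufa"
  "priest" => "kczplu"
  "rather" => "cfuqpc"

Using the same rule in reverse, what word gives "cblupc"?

This is an affine cipher: with a=0,…,z=25, each position x becomes (9x+5) mod 26.
Undoing it on cblupc: c(2)→3·(2−5)≡17=r; b(1)→3·(1−5)≡14=o; l(11)→3·(11−5)≡18=s; u(20)→3·(20−5)≡19=t; p(15)→3·(15−5)≡4=e; c(2)→3·(2−5)≡17=r (all mod 26).

roster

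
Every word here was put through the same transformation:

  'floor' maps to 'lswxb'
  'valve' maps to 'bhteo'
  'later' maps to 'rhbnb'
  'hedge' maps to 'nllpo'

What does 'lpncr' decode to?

In floor: f→l is +6, l→s is +7, o→w is +8, o→x is +9 — the shift increases by 1 each position. Each letter shifts forward by (position + 6), i.e. 6, 7, 8, … — the shift grows by one for each successive letter.
Reversing it on lpncr: l−6=f, p−7=i, n−8=f, c−9=t, r−10=h.

fifth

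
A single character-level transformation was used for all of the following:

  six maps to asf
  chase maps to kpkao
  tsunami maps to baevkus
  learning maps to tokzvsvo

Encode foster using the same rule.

The shift depends on letter class: consonant s→a is +8, but vowel i→s is +10. Vowels shift forward by 10 and consonants shift forward by 8.
On foster: f(cons)+8=n, o(vowel)+10=y, s(cons)+8=a, t(cons)+8=b, e(vowel)+10=o, r(cons)+8=z.

nyaboz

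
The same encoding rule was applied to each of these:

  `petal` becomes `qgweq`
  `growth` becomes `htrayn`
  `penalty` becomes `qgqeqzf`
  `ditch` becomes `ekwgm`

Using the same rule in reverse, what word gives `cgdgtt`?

Letter i (0-indexed) is shifted by i+1, so successive shifts are 1, 2, 3, ….
Decoding cgdgtt: c−1=b, g−2=e, d−3=a, g−4=c, t−5=o, t−6=n.

beacon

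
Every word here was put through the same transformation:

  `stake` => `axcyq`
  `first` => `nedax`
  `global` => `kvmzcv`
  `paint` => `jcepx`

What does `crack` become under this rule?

s(18)→a(0) and t(19)→x(23) fit y≡23x+2 (mod 26); the inverse of 23 mod 26 is 17. Treating letters as 0–25, the rule is x ↦ 23x + 2 (mod 26).
Applying it to crack: c(2)→23·2+2≡22=w; r(17)→23·17+2≡3=d; a(0)→23·0+2≡2=c; c(2)→23·2+2≡22=w; k(10)→23·10+2≡24=y (all mod 26).

wdcwy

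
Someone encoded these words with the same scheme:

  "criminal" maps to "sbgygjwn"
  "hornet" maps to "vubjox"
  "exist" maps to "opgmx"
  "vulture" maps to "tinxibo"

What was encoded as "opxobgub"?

exterior

c(2)→s(18) and r(17)→b(1) fit y≡11x+22 (mod 26); the inverse of 11 mod 26 is 19. Each letter's alphabet position (a=0..z=25) is mapped through 11·x+22 mod 26 — an affine cipher.
Reversing it on opxobgub: o(14)→19·(14−22)≡4=e; p(15)→19·(15−22)≡23=x; x(23)→19·(23−22)≡19=t; o(14)→19·(14−22)≡4=e; b(1)→19·(1−22)≡17=r; g(6)→19·(6−22)≡8=i; u(20)→19·(20−22)≡14=o; b(1)→19·(1−22)≡17=r (all mod 26).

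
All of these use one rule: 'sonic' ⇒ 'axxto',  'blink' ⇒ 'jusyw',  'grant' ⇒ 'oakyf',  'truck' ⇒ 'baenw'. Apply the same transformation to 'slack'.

In sonic: s→a is +8, o→x is +9, n→x is +10, i→t is +11 — the shift increases by 1 each position. The shift increases by 1 at each position, starting from +8: 8, 9, 10, ….
On slack: s+8=a, l+9=u, a+10=k, c+11=n, k+12=w.

auknw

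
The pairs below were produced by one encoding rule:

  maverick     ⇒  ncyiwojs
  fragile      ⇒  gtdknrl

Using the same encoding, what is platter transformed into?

qndxyky

In maverick: m→n is +1, a→c is +2, v→y is +3, e→i is +4 — the shift increases by 1 each position. Each letter shifts forward by (position + 1), i.e. 1, 2, 3, … — the shift grows by one for each successive letter.
For platter: p+1=q, l+2=n, a+3=d, t+4=x, t+5=y, e+6=k, r+7=y.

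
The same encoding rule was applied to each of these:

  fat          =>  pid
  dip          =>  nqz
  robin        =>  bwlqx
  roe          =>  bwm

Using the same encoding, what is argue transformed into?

ibqcm

The rule splits by letter class: vowels +8, consonants +10.
For argue: a(vowel)+8=i, r(cons)+10=b, g(cons)+10=q, u(vowel)+8=c, e(vowel)+8=m.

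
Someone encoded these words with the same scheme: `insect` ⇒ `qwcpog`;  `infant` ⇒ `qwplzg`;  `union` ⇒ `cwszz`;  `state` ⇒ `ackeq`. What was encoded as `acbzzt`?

In insect: i→q is +8, n→w is +9, s→c is +10, e→p is +11 — the shift increases by 1 each position. Letter i (0-indexed) is shifted by i+8, so successive shifts are 8, 9, 10, ….
Undoing it on acbzzt: a−8=s, c−9=t, b−10=r, z−11=o, z−12=n, t−13=g.

strong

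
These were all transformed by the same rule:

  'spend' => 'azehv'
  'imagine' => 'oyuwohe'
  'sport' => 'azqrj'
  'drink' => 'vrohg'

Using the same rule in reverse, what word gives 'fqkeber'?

This is an affine cipher: with a=0,…,z=25, each position x becomes (9x+20) mod 26.
Decoding fqkeber: f(5)→3·(5−20)≡7=h; q(16)→3·(16−20)≡14=o; k(10)→3·(10−20)≡22=w; e(4)→3·(4−20)≡4=e; b(1)→3·(1−20)≡21=v; e(4)→3·(4−20)≡4=e; r(17)→3·(17−20)≡17=r (all mod 26).

however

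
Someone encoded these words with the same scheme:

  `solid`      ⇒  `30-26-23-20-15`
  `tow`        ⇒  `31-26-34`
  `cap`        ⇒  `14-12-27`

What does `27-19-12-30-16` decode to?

phase

The number is (letter's place in the alphabet, a=1) + 11.
Decoding 27-19-12-30-16: 27→(27−11)÷1=16=p, 19→(19−11)÷1=8=h, 12→(12−11)÷1=1=a, 30→(30−11)÷1=19=s, 16→(16−11)÷1=5=e.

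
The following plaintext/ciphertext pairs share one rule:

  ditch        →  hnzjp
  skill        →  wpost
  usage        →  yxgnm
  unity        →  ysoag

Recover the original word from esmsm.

angle

Letter i (0-indexed) is shifted by i+4, so successive shifts are 4, 5, 6, ….
Reversing it on esmsm: e−4=a, s−5=n, m−6=g, s−7=l, m−8=e.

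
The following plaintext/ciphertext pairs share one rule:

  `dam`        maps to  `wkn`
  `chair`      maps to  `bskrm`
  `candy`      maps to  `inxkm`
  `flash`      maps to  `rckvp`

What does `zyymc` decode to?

The output letters match the input read backwards, each shifted +10: dam reversed is mad. The word is reversed, then every letter is shifted forward by 10.
Decoding zyymc: shift back: z−10=p, y−10=o, y−10=o, m−10=c, c−10=s → poocs; then reverse → scoop.

scoop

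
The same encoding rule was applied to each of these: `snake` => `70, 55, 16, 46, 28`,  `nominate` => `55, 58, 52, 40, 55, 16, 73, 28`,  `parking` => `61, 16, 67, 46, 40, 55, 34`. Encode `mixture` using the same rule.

52, 40, 85, 73, 76, 67, 28

s(#19)→70 and n(#14)→55: differences scale by 3, so n = 3·pos + 13. Each letter becomes 3×(its alphabet position, a=1..z=26) + 13.
On mixture: m=13→52, i=9→40, x=24→85, t=20→73, u=21→76, r=18→67, e=5→28.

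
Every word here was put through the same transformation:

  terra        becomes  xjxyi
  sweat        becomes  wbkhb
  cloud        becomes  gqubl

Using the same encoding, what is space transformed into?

In terra: t→x is +4, e→j is +5, r→x is +6, r→y is +7 — the shift increases by 1 each position. Each letter shifts forward by (position + 4), i.e. 4, 5, 6, … — the shift grows by one for each successive letter.
On space: s+4=w, p+5=u, a+6=g, c+7=j, e+8=m.

wugjm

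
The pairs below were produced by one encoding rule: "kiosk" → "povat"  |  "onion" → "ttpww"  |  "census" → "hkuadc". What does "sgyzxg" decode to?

narrow

Letter i (0-indexed) is shifted by i+5, so successive shifts are 5, 6, 7, ….
Undoing it on sgyzxg: s−5=n, g−6=a, y−7=r, z−8=r, x−9=o, g−10=w.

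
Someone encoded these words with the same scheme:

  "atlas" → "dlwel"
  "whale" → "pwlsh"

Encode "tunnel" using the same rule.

Two steps: reverse the string, then apply a Caesar shift of +11.
For tunnel: reverse → lennut; then shift: l+11=w, e+11=p, n+11=y, n+11=y, u+11=f, t+11=e.

wpyyfe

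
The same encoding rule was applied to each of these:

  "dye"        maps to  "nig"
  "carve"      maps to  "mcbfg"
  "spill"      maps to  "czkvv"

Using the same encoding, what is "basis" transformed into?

lcckc

Vowels shift forward by 2 and consonants shift forward by 10.
On basis: b(cons)+10=l, a(vowel)+2=c, s(cons)+10=c, i(vowel)+2=k, s(cons)+10=c.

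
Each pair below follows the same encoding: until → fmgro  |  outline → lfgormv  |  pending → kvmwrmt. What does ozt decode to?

lag

Each pair mirrors across the alphabet (u↔f, n↔m, t↔g): positions sum to 25. Letters are reflected about the middle of the alphabet (position → 25−position): Atbash.
Reversing it on ozt: o↔l, z↔a, t↔g.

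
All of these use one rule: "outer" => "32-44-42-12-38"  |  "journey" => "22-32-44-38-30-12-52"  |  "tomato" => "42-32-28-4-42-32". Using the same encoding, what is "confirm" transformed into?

With a=1..z=26, the number is 2·pos + 2.
For confirm: c=3→8, o=15→32, n=14→30, f=6→14, i=9→20, r=18→38, m=13→28.

8-32-30-14-20-38-28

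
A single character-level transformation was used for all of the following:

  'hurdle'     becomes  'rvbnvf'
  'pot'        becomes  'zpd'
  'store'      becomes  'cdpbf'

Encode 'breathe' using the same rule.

lbfbdrf

The shift depends on letter class: consonant h→r is +10, but vowel u→v is +1. Two shifts are in play — +1 for a/e/i/o/u, +10 for every other letter.
Applying it to breathe: b(cons)+10=l, r(cons)+10=b, e(vowel)+1=f, a(vowel)+1=b, t(cons)+10=d, h(cons)+10=r, e(vowel)+1=f.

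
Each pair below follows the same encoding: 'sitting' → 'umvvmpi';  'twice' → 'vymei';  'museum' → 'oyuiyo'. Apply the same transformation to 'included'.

mpenyfif

The shift depends on letter class: consonant s→u is +2, but vowel i→m is +4. Vowels shift forward by 4 and consonants shift forward by 2.
On included: i(vowel)+4=m, n(cons)+2=p, c(cons)+2=e, l(cons)+2=n, u(vowel)+4=y, d(cons)+2=f, e(vowel)+4=i, d(cons)+2=f.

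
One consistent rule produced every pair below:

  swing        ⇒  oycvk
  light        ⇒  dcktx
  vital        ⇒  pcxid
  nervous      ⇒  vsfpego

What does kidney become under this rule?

s(18)→o(14) and w(22)→y(24) fit y≡9x+8 (mod 26); the inverse of 9 mod 26 is 3. This is an affine cipher: with a=0,…,z=25, each position x becomes (9x+8) mod 26.
Applying it to kidney: k(10)→9·10+8≡20=u; i(8)→9·8+8≡2=c; d(3)→9·3+8≡9=j; n(13)→9·13+8≡21=v; e(4)→9·4+8≡18=s; y(24)→9·24+8≡16=q (all mod 26).

ucjvsq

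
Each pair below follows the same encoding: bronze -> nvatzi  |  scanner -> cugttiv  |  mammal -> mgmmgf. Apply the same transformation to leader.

figbiv

Each letter's alphabet position (a=0..z=25) is mapped through 7·x+6 mod 26 — an affine cipher.
On leader: l(11)→7·11+6≡5=f; e(4)→7·4+6≡8=i; a(0)→7·0+6≡6=g; d(3)→7·3+6≡1=b; e(4)→7·4+6≡8=i; r(17)→7·17+6≡21=v (all mod 26).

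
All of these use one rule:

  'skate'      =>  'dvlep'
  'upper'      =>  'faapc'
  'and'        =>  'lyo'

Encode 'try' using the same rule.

ecj

Compare letters: s→d is +11, k→v is +11, a→l is +11 — a constant shift. Each letter is shifted forward by 11 in the alphabet (a Caesar shift of +11).
On try: t+11=e, r+11=c, y+11=j.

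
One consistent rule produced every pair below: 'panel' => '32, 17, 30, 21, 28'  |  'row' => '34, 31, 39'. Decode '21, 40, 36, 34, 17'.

Letters become their 1-based position plus 16 (so a→17, b→18, …).
Decoding 21, 40, 36, 34, 17: 21→(21−16)÷1=5=e, 40→(40−16)÷1=24=x, 36→(36−16)÷1=20=t, 34→(34−16)÷1=18=r, 17→(17−16)÷1=1=a.

extra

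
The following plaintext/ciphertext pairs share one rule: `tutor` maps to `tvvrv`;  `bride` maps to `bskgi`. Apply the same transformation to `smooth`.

In tutor: t→t is +0, u→v is +1, t→v is +2, o→r is +3 — the shift increases by 1 each position. Letter i (0-indexed) is shifted by i+0, so successive shifts are 0, 1, 2, ….
Applying it to smooth: s+0=s, m+1=n, o+2=q, o+3=r, t+4=x, h+5=m.

snqrxm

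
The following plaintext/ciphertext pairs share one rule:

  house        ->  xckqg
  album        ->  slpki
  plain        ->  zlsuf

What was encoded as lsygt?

layer

Treating letters as 0–25, the rule is x ↦ 23x + 18 (mod 26).
Decoding lsygt: l(11)→17·(11−18)≡11=l; s(18)→17·(18−18)≡0=a; y(24)→17·(24−18)≡24=y; g(6)→17·(6−18)≡4=e; t(19)→17·(19−18)≡17=r (all mod 26).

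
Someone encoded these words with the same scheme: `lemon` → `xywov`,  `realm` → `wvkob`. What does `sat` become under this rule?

dkc

Read the word backwards and shift each letter +10.
Applying it to sat: reverse → tas; then shift: t+10=d, a+10=k, s+10=c.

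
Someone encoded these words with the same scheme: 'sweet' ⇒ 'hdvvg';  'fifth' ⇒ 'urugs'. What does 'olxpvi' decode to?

locker

Each pair mirrors across the alphabet (s↔h, w↔d, e↔v): positions sum to 25. Letters are reflected about the middle of the alphabet (position → 25−position): Atbash.
Undoing it on olxpvi: o↔l, l↔o, x↔c, p↔k, v↔e, i↔r.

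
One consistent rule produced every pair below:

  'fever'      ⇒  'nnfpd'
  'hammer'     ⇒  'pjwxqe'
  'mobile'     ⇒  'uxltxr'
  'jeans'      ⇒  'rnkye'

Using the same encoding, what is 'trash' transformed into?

The shift increases by 1 at each position, starting from +8: 8, 9, 10, ….
For trash: t+8=b, r+9=a, a+10=k, s+11=d, h+12=t.

bakdt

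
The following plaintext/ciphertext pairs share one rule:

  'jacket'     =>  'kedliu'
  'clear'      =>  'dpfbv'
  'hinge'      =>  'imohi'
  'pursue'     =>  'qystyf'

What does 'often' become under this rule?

Shifts by position in jacket: pos 0: j→k (+1), pos 1: a→e (+4), pos 2: c→d (+1), pos 3: k→l (+1), pos 4: e→i (+4), pos 5: t→u (+1) — repeating every 3. A repeating key of period 3 is used — shifts +1, +4, +1 over and over.
For often: o+1=p, f+4=j, t+1=u, e+1=f, n+4=r.

pjufr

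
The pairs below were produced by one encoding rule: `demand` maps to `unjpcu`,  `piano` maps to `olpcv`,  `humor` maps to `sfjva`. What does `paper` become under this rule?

d(3)→u(20) and e(4)→n(13) fit y≡19x+15 (mod 26); the inverse of 19 mod 26 is 11. Each letter's alphabet position (a=0..z=25) is mapped through 19·x+15 mod 26 — an affine cipher.
For paper: p(15)→19·15+15≡14=o; a(0)→19·0+15≡15=p; p(15)→19·15+15≡14=o; e(4)→19·4+15≡13=n; r(17)→19·17+15≡0=a (all mod 26).

opona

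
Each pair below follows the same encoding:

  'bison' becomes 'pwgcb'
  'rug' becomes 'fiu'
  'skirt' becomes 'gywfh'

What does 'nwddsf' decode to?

Compare letters: b→p is +14, i→w is +14, s→g is +14 — a constant shift. Each letter is shifted forward by 14 in the alphabet (a Caesar shift of +14).
Decoding nwddsf: n−14=z, w−14=i, d−14=p, d−14=p, s−14=e, f−14=r.

zipper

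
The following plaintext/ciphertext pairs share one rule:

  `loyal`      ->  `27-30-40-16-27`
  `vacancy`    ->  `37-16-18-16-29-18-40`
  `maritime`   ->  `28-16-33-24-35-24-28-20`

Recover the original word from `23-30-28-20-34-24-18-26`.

l is letter #12 and maps to 27: an offset of 15. The number is (letter's place in the alphabet, a=1) + 15.
Decoding 23-30-28-20-34-24-18-26: 23→(23−15)÷1=8=h, 30→(30−15)÷1=15=o, 28→(28−15)÷1=13=m, 20→(20−15)÷1=5=e, 34→(34−15)÷1=19=s, 24→(24−15)÷1=9=i, 18→(18−15)÷1=3=c, 26→(26−15)÷1=11=k.

homesick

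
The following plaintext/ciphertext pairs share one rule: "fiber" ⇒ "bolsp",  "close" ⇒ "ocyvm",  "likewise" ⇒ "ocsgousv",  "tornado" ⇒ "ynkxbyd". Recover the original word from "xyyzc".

spoon

Read the word backwards and shift each letter +10.
Undoing it on xyyzc: shift back: x−10=n, y−10=o, y−10=o, z−10=p, c−10=s → noops; then reverse → spoon.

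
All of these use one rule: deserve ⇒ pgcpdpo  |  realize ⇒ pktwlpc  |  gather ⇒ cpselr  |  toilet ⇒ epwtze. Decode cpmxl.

amber

Read the word backwards and shift each letter +11.
Undoing it on cpmxl: shift back: c−11=r, p−11=e, m−11=b, x−11=m, l−11=a → rebma; then reverse → amber.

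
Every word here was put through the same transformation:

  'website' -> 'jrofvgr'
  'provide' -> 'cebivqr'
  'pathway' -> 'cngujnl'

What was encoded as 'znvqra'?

maiden

Compare letters: w→j is +13, e→r is +13, b→o is +13 — a constant shift. This is a Caesar cipher with shift 13.
Reversing it on znvqra: z−13=m, n−13=a, v−13=i, q−13=d, r−13=e, a−13=n.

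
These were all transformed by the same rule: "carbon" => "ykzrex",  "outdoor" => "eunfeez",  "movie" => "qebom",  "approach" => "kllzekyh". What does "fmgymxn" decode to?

descent

This is an affine cipher: with a=0,…,z=25, each position x becomes (7x+10) mod 26.
Decoding fmgymxn: f(5)→15·(5−10)≡3=d; m(12)→15·(12−10)≡4=e; g(6)→15·(6−10)≡18=s; y(24)→15·(24−10)≡2=c; m(12)→15·(12−10)≡4=e; x(23)→15·(23−10)≡13=n; n(13)→15·(13−10)≡19=t (all mod 26).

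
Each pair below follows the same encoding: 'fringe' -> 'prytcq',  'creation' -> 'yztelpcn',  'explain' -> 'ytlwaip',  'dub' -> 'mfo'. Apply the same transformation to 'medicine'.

The output letters match the input read backwards, each shifted +11: fringe reversed is egnirf. Two steps: reverse the string, then apply a Caesar shift of +11.
On medicine: reverse → enicidem; then shift: e+11=p, n+11=y, i+11=t, c+11=n, i+11=t, d+11=o, e+11=p, m+11=x.

pytntopx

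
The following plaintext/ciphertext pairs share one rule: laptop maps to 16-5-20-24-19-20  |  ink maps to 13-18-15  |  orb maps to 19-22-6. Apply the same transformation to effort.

l is letter #12 and maps to 16: an offset of 4. Each letter is replaced by its alphabet position (a=1..z=26) + 4.
Applying it to effort: e=5→9, f=6→10, f=6→10, o=15→19, r=18→22, t=20→24.

9-10-10-19-22-24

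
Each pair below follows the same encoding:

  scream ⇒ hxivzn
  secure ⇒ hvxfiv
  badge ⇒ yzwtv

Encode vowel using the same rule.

eldvo

This is the alphabet-reversal cipher (Atbash): a becomes z, b becomes y, etc.
On vowel: v↔e, o↔l, w↔d, e↔v, l↔o.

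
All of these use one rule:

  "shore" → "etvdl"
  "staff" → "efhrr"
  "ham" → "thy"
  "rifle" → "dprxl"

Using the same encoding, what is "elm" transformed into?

The shift depends on letter class: consonant s→e is +12, but vowel o→v is +7. Vowels shift forward by 7 and consonants shift forward by 12.
For elm: e(vowel)+7=l, l(cons)+12=x, m(cons)+12=y.

lxy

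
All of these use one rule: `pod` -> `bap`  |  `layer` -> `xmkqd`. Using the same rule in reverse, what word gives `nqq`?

Compare letters: p→b is +12, o→a is +12, d→p is +12 — a constant shift. This is a Caesar cipher with shift 12.
Decoding nqq: n−12=b, q−12=e, q−12=e.

bee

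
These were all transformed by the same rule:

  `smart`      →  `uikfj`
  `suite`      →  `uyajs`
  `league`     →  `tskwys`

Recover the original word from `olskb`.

cheap

s(18)→u(20) and m(12)→i(8) fit y≡15x+10 (mod 26); the inverse of 15 mod 26 is 7. Each letter's alphabet position (a=0..z=25) is mapped through 15·x+10 mod 26 — an affine cipher.
Decoding olskb: o(14)→7·(14−10)≡2=c; l(11)→7·(11−10)≡7=h; s(18)→7·(18−10)≡4=e; k(10)→7·(10−10)≡0=a; b(1)→7·(1−10)≡15=p (all mod 26).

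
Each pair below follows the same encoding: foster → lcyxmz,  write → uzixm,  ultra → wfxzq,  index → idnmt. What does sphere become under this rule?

f(5)→l(11) and o(14)→c(2) fit y≡25x+16 (mod 26); the inverse of 25 mod 26 is 25. Each letter's alphabet position (a=0..z=25) is mapped through 25·x+16 mod 26 — an affine cipher.
For sphere: s(18)→25·18+16≡24=y; p(15)→25·15+16≡1=b; h(7)→25·7+16≡9=j; e(4)→25·4+16≡12=m; r(17)→25·17+16≡25=z; e(4)→25·4+16≡12=m (all mod 26).

ybjmzm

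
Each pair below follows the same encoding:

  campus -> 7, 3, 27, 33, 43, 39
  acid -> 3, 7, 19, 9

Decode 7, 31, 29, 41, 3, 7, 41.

contact

c(#3)→7 and a(#1)→3: differences scale by 2, so n = 2·pos + 1. The formula is n = 2×(alphabet index, a=1) + 1.
Decoding 7, 31, 29, 41, 3, 7, 41: 7→(7−1)÷2=3=c, 31→(31−1)÷2=15=o, 29→(29−1)÷2=14=n, 41→(41−1)÷2=20=t, 3→(3−1)÷2=1=a, 7→(7−1)÷2=3=c, 41→(41−1)÷2=20=t.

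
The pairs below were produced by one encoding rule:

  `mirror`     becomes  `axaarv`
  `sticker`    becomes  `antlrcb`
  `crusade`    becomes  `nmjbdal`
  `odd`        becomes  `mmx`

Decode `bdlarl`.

The output letters match the input read backwards, each shifted +9: mirror reversed is rorrim. Read the word backwards and shift each letter +9.
Undoing it on bdlarl: shift back: b−9=s, d−9=u, l−9=c, a−9=r, r−9=i, l−9=c → sucric; then reverse → circus.

circus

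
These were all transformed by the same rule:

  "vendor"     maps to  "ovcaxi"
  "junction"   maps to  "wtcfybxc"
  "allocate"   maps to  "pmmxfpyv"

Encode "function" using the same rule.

v(21)→o(14) and e(4)→v(21) fit y≡21x+15 (mod 26); the inverse of 21 mod 26 is 5. Each letter's alphabet position (a=0..z=25) is mapped through 21·x+15 mod 26 — an affine cipher.
On function: f(5)→21·5+15≡16=q; u(20)→21·20+15≡19=t; n(13)→21·13+15≡2=c; c(2)→21·2+15≡5=f; t(19)→21·19+15≡24=y; i(8)→21·8+15≡1=b; o(14)→21·14+15≡23=x; n(13)→21·13+15≡2=c (all mod 26).

qtcfybxc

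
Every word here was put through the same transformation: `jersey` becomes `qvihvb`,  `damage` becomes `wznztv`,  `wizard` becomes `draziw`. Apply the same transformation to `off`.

Each pair mirrors across the alphabet (j↔q, e↔v, r↔i): positions sum to 25. Letters are reflected about the middle of the alphabet (position → 25−position): Atbash.
Applying it to off: o↔l, f↔u, f↔u.

luu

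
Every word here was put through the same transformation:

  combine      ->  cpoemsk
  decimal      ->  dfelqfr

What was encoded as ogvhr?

In combine: c→c is +0, o→p is +1, m→o is +2, b→e is +3 — the shift increases by 1 each position. The shift increases by 1 at each position, starting from +0: 0, 1, 2, ….
Decoding ogvhr: o−0=o, g−1=f, v−2=t, h−3=e, r−4=n.

often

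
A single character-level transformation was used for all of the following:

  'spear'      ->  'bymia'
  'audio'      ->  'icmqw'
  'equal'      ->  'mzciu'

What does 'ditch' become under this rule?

mqclq

The shift depends on letter class: consonant s→b is +9, but vowel e→m is +8. The rule splits by letter class: vowels +8, consonants +9.
Applying it to ditch: d(cons)+9=m, i(vowel)+8=q, t(cons)+9=c, c(cons)+9=l, h(cons)+9=q.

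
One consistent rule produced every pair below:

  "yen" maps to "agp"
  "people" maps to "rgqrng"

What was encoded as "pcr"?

nap

Compare letters: y→a is +2, e→g is +2, n→p is +2 — a constant shift. It's a constant shift of +2 (ROT2).
Reversing it on pcr: p−2=n, c−2=a, r−2=p.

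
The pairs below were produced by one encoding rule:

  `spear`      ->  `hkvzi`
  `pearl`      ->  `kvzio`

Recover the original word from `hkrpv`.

Each pair mirrors across the alphabet (s↔h, p↔k, e↔v): positions sum to 25. This is the alphabet-reversal cipher (Atbash): a becomes z, b becomes y, etc.
Decoding hkrpv: h↔s, k↔p, r↔i, p↔k, v↔e.

spike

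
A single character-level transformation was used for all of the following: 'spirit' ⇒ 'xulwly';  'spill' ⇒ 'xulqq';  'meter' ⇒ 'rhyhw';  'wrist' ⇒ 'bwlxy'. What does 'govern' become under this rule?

The shift depends on letter class: consonant s→x is +5, but vowel i→l is +3. The rule splits by letter class: vowels +3, consonants +5.
Applying it to govern: g(cons)+5=l, o(vowel)+3=r, v(cons)+5=a, e(vowel)+3=h, r(cons)+5=w, n(cons)+5=s.

lrahws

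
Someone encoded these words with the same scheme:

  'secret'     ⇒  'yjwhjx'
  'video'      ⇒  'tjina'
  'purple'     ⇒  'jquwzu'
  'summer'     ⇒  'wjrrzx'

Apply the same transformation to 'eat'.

yfj

The output letters match the input read backwards, each shifted +5: secret reversed is terces. Read the word backwards and shift each letter +5.
On eat: reverse → tae; then shift: t+5=y, a+5=f, e+5=j.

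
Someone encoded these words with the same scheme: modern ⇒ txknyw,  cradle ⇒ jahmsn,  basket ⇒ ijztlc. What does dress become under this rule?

kalbz

Shifts by position in modern: pos 0: m→t (+7), pos 1: o→x (+9), pos 2: d→k (+7), pos 3: e→n (+9) — repeating every 2. It's a Vigenère-style cipher with numeric key [7,9]: position i shifts by key[i mod 2].
Applying it to dress: d+7=k, r+9=a, e+7=l, s+9=b, s+7=z.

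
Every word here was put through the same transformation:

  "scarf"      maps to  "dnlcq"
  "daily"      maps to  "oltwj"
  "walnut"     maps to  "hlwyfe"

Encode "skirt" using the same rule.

Compare letters: s→d is +11, c→n is +11, a→l is +11 — a constant shift. This is a Caesar cipher with shift 11.
For skirt: s+11=d, k+11=v, i+11=t, r+11=c, t+11=e.

dvtce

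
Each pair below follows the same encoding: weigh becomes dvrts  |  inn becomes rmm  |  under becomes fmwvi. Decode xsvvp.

cheek

Each pair mirrors across the alphabet (w↔d, e↔v, i↔r): positions sum to 25. Each letter is replaced by its mirror in the alphabet: a↔z, b↔y, c↔x, and so on (the Atbash cipher).
Decoding xsvvp: x↔c, s↔h, v↔e, v↔e, p↔k.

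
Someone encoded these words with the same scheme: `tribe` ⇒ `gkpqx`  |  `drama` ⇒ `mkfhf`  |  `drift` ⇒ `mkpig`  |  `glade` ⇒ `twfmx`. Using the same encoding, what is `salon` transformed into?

vfwds

Each letter's alphabet position (a=0..z=25) is mapped through 11·x+5 mod 26 — an affine cipher.
Applying it to salon: s(18)→11·18+5≡21=v; a(0)→11·0+5≡5=f; l(11)→11·11+5≡22=w; o(14)→11·14+5≡3=d; n(13)→11·13+5≡18=s (all mod 26).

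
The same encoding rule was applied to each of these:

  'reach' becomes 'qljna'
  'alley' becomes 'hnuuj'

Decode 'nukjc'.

The output letters match the input read backwards, each shifted +9: reach reversed is hcaer. Two steps: reverse the string, then apply a Caesar shift of +9.
Reversing it on nukjc: shift back: n−9=e, u−9=l, k−9=b, j−9=a, c−9=t → elbat; then reverse → table.

table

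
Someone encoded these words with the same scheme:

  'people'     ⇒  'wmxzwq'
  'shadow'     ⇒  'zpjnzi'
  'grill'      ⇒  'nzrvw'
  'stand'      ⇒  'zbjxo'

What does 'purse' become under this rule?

wcacp

In people: p→w is +7, e→m is +8, o→x is +9, p→z is +10 — the shift increases by 1 each position. Letter i (0-indexed) is shifted by i+7, so successive shifts are 7, 8, 9, ….
On purse: p+7=w, u+8=c, r+9=a, s+10=c, e+11=p.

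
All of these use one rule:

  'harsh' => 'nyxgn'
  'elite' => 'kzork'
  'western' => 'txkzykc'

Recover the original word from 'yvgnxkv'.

perhaps

The output letters match the input read backwards, each shifted +6: harsh reversed is hsrah. Two steps: reverse the string, then apply a Caesar shift of +6.
Decoding yvgnxkv: shift back: y−6=s, v−6=p, g−6=a, n−6=h, x−6=r, k−6=e, v−6=p → spahrep; then reverse → perhaps.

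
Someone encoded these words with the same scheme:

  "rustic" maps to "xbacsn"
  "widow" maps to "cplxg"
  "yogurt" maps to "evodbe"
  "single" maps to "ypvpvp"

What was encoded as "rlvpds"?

In rustic: r→x is +6, u→b is +7, s→a is +8, t→c is +9 — the shift increases by 1 each position. The shift increases by 1 at each position, starting from +6: 6, 7, 8, ….
Reversing it on rlvpds: r−6=l, l−7=e, v−8=n, p−9=g, d−10=t, s−11=h.

length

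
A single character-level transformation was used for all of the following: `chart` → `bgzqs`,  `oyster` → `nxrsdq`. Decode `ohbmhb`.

picnic

Compare letters: c→b is +25, h→g is +25, a→z is +25 — a constant shift. It's a constant shift of +25 (ROT25).
Decoding ohbmhb: o−25=p, h−25=i, b−25=c, m−25=n, h−25=i, b−25=c.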